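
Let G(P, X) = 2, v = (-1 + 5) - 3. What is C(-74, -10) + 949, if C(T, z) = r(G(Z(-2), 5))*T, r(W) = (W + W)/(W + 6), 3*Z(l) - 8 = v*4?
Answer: 912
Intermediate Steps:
v = 1 (v = 4 - 3 = 1)
Z(l) = 4 (Z(l) = 8/3 + (1*4)/3 = 8/3 + (⅓)*4 = 8/3 + 4/3 = 4)
r(W) = 2*W/(6 + W) (r(W) = (2*W)/(6 + W) = 2*W/(6 + W))
C(T, z) = T/2 (C(T, z) = (2*2/(6 + 2))*T = (2*2/8)*T = (2*2*(⅛))*T = T/2)
C(-74, -10) + 949 = (½)*(-74) + 949 = -37 + 949 = 912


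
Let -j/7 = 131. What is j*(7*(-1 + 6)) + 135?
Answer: -31960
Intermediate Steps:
j = -917 (j = -7*131 = -917)
j*(7*(-1 + 6)) + 135 = -6419*(-1 + 6) + 135 = -6419*5 + 135 = -917*35 + 135 = -32095 + 135 = -31960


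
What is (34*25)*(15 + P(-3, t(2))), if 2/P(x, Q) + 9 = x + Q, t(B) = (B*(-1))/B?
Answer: 164050/13 ≈ 12619.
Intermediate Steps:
t(B) = -1 (t(B) = (-B)/B = -1)
P(x, Q) = 2/(-9 + Q + x) (P(x, Q) = 2/(-9 + (x + Q)) = 2/(-9 + (Q + x)) = 2/(-9 + Q + x))
(34*25)*(15 + P(-3, t(2))) = (34*25)*(15 + 2/(-9 - 1 - 3)) = 850*(15 + 2/(-13)) = 850*(15 + 2*(-1/13)) = 850*(15 - 2/13) = 850*(193/13) = 164050/13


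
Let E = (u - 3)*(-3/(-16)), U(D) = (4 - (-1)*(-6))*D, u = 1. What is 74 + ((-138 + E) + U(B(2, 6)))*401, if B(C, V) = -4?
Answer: -417651/8 ≈ -52206.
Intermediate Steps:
U(D) = -2*D (U(D) = (4 - 1*6)*D = (4 - 6)*D = -2*D)
E = -3/8 (E = (1 - 3)*(-3/(-16)) = -(-6)*(-1)/16 = -2*3/16 = -3/8 ≈ -0.37500)
74 + ((-138 + E) + U(B(2, 6)))*401 = 74 + ((-138 - 3/8) - 2*(-4))*401 = 74 + (-1107/8 + 8)*401 = 74 - 1043/8*401 = 74 - 418243/8 = -417651/8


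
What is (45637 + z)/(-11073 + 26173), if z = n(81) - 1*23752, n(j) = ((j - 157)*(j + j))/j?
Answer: 21733/15100 ≈ 1.4393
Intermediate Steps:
n(j) = -314 + 2*j (n(j) = ((-157 + j)*(2*j))/j = (2*j*(-157 + j))/j = -314 + 2*j)
z = -23904 (z = (-314 + 2*81) - 1*23752 = (-314 + 162) - 23752 = -152 - 23752 = -23904)
(45637 + z)/(-11073 + 26173) = (45637 - 23904)/(-11073 + 26173) = 21733/15100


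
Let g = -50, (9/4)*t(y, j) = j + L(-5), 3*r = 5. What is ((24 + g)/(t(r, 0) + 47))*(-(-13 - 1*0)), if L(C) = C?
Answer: -234/31 ≈ -7.5484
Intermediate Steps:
r = 5/3 (r = (1/3)*5 = 5/3 ≈ 1.6667)
t(y, j) = -20/9 + 4*j/9 (t(y, j) = 4*(j - 5)/9 = 4*(-5 + j)/9 = -20/9 + 4*j/9)
((24 + g)/(t(r, 0) + 47))*(-(-13 - 1*0)) = ((24 - 50)/((-20/9 + (4/9)*0) + 47))*(-(-13 - 1*0)) = (-26/((-20/9 + 0) + 47))*(-(-13 + 0)) = (-26/(-20/9 + 47))*(-1*(-13)) = -26/403/9*13 = -26*9/403*13 = -18/31*13 = -234/31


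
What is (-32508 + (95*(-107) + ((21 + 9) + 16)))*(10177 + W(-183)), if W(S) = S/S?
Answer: -433857606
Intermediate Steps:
W(S) = 1
(-32508 + (95*(-107) + ((21 + 9) + 16)))*(10177 + W(-183)) = (-32508 + (95*(-107) + ((21 + 9) + 16)))*(10177 + 1) = (-32508 + (-10165 + (30 + 16)))*10178 = (-32508 + (-10165 + 46))*10178 = (-32508 - 10119)*10178 = -42627*10178 = -433857606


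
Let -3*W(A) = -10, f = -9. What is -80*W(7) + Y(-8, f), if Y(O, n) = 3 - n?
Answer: -764/3 ≈ -254.67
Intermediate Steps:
W(A) = 10/3 (W(A) = -⅓*(-10) = 10/3)
-80*W(7) + Y(-8, f) = -80*10/3 + (3 - 1*(-9)) = -800/3 + (3 + 9) = -800/3 + 12 = -764/3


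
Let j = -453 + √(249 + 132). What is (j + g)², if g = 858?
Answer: (405 + √381)² ≈ 1.8022e+5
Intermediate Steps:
j = -453 + √381 ≈ -433.48
(j + g)² = ((-453 + √381) + 858)² = (405 + √381)²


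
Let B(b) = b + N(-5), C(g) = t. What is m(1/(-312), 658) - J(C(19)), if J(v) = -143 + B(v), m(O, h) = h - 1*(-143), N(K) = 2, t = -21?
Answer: 963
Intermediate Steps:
m(O, h) = 143 + h (m(O, h) = h + 143 = 143 + h)
C(g) = -21
B(b) = 2 + b (B(b) = b + 2 = 2 + b)
J(v) = -141 + v (J(v) = -143 + (2 + v) = -141 + v)
m(1/(-312), 658) - J(C(19)) = (143 + 658) - (-141 - 21) = 801 - 1*(-162) = 801 + 162 = 963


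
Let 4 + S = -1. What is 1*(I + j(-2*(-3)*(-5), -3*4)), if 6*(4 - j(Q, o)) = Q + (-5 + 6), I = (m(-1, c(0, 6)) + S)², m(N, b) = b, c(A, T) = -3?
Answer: 437/6 ≈ 72.833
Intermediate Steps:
S = -5 (S = -4 - 1 = -5)
I = 64 (I = (-3 - 5)² = (-8)² = 64)
j(Q, o) = 23/6 - Q/6 (j(Q, o) = 4 - (Q + (-5 + 6))/6 = 4 - (Q + 1)/6 = 4 - (1 + Q)/6 = 4 + (-⅙ - Q/6) = 23/6 - Q/6)
1*(I + j(-2*(-3)*(-5), -3*4)) = 1*(64 + (23/6 - (-2*(-3))*(-5)/6)) = 1*(64 + (23/6 - (-5))) = 1*(64 + (23/6 - ⅙*(-30))) = 1*(64 + (23/6 + 5)) = 1*(64 + 53/6) = 1*(437/6) = 437/6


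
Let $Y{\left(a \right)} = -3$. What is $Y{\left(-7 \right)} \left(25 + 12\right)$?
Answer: $-111$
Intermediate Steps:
$Y{\left(-7 \right)} \left(25 + 12\right) = - 3 \left(25 + 12\right) = \left(-3\right) 37 = -111$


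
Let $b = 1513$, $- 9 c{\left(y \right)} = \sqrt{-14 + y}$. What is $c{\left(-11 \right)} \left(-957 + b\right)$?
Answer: $- \frac{2780 i}{9} \approx - 308.89 i$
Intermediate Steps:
$c{\left(y \right)} = - \frac{\sqrt{-14 + y}}{9}$
$c{\left(-11 \right)} \left(-957 + b\right) = - \frac{\sqrt{-14 - 11}}{9} \left(-957 + 1513\right) = - \frac{\sqrt{-25}}{9} \cdot 556 = - \frac{5 i}{9} \cdot 556 = - \frac{2780 i}{9}$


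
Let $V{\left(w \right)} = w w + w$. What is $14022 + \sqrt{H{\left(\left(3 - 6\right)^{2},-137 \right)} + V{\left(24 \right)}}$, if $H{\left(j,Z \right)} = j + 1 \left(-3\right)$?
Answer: $14022 + \sqrt{606} \approx 14047.0$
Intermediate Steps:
$H{\left(j,Z \right)} = -3 + j$ ($H{\left(j,Z \right)} = j - 3 = -3 + j$)
$V{\left(w \right)} = w + w^{2}$ ($V{\left(w \right)} = w^{2} + w = w + w^{2}$)
$14022 + \sqrt{H{\left(\left(3 - 6\right)^{2},-137 \right)} + V{\left(24 \right)}} = 14022 + \sqrt{\left(-3 + \left(3 - 6\right)^{2}\right) + 24 \left(1 + 24\right)} = 14022 + \sqrt{\left(-3 + \left(-3\right)^{2}\right) + 24 \cdot 25} = 14022 + \sqrt{\left(-3 + 9\right) + 600} = 14022 + \sqrt{6 + 600} = 14022 + \sqrt{606}$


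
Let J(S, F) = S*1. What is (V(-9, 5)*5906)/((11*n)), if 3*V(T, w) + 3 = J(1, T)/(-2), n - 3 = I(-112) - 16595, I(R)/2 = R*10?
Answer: 20671/621456 ≈ 0.033262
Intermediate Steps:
J(S, F) = S
I(R) = 20*R (I(R) = 2*(R*10) = 2*(10*R) = 20*R)
n = -18832 (n = 3 + (20*(-112) - 16595) = 3 + (-2240 - 16595) = 3 - 18835 = -18832)
V(T, w) = -7/6 (V(T, w) = -1 + (1/(-2))/3 = -1 + (1*(-1/2))/3 = -1 + (1/3)*(-1/2) = -1 - 1/6 = -7/6)
(V(-9, 5)*5906)/((11*n)) = (-7/6*5906)/((11*(-18832))) = -20671/3/(-207152) = -20671/3*(-1/207152) = 20671/621456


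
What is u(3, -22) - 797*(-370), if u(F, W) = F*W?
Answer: 294824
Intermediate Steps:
u(3, -22) - 797*(-370) = 3*(-22) - 797*(-370) = -66 + 294890 = 294824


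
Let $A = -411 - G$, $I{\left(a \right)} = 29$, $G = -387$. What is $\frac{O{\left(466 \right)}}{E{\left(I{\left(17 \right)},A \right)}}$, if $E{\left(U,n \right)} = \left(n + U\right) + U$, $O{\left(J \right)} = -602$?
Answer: $- \frac{301}{17} \approx -17.706$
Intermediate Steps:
$A = -24$ ($A = -411 - -387 = -411 + 387 = -24$)
$E{\left(U,n \right)} = n + 2 U$ ($E{\left(U,n \right)} = \left(U + n\right) + U = n + 2 U$)
$\frac{O{\left(466 \right)}}{E{\left(I{\left(17 \right)},A \right)}} = - \frac{602}{-24 + 2 \cdot 29} = - \frac{602}{-24 + 58} = - \frac{602}{34} = \left(-602\right) \frac{1}{34} = - \frac{301}{17}$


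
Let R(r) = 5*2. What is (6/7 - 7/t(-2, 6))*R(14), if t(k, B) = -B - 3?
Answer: 1030/63 ≈ 16.349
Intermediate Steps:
t(k, B) = -3 - B
R(r) = 10
(6/7 - 7/t(-2, 6))*R(14) = (6/7 - 7/(-3 - 1*6))*10 = (6*(1/7) - 7/(-3 - 6))*10 = (6/7 - 7/(-9))*10 = (6/7 - 7*(-1/9))*10 = (6/7 + 7/9)*10 = (103/63)*10 = 1030/63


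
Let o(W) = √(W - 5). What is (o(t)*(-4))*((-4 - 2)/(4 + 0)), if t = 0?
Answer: 6*I*√5 ≈ 13.416*I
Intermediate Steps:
o(W) = √(-5 + W)
(o(t)*(-4))*((-4 - 2)/(4 + 0)) = (√(-5 + 0)*(-4))*((-4 - 2)/(4 + 0)) = (√(-5)*(-4))*(-6/4) = ((I*√5)*(-4))*(-6*¼) = -4*I*√5*(-3/2) = 6*I*√5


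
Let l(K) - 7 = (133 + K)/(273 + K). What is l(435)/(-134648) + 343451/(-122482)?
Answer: -4092766210769/1459538135736 ≈ -2.8042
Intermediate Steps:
l(K) = 7 + (133 + K)/(273 + K)
l(435)/(-134648) + 343451/(-122482) = (4*(511 + 2*435)/(273 + 435))/(-134648) + 343451/(-122482) = (4*(511 + 870)/708)*(-1/134648) + 343451*(-1/122482) = (4*(1/708)*1381)*(-1/134648) - 343451/122482 = (1381/177)*(-1/134648) - 343451/122482 = -1381/23832696 - 343451/122482 = -4092766210769/1459538135736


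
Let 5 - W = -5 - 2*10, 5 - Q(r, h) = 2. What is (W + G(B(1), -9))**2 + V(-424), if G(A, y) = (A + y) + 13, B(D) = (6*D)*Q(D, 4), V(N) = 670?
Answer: 3374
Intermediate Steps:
Q(r, h) = 3 (Q(r, h) = 5 - 1*2 = 5 - 2 = 3)
B(D) = 18*D (B(D) = (6*D)*3 = 18*D)
W = 30 (W = 5 - (-5 - 2*10) = 5 - (-5 - 20) = 5 - 1*(-25) = 5 + 25 = 30)
G(A, y) = 13 + A + y
(W + G(B(1), -9))**2 + V(-424) = (30 + (13 + 18*1 - 9))**2 + 670 = (30 + (13 + 18 - 9))**2 + 670 = (30 + 22)**2 + 670 = 52**2 + 670 = 2704 + 670 = 3374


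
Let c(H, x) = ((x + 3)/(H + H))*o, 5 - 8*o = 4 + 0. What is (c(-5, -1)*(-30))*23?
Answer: 69/4 ≈ 17.250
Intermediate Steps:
o = ⅛ (o = 5/8 - (4 + 0)/8 = 5/8 - ⅛*4 = 5/8 - ½ = ⅛ ≈ 0.12500)
c(H, x) = (3 + x)/(16*H) (c(H, x) = ((x + 3)/(H + H))*(⅛) = ((3 + x)/((2*H)))*(⅛) = ((3 + x)*(1/(2*H)))*(⅛) = ((3 + x)/(2*H))*(⅛) = (3 + x)/(16*H))
(c(-5, -1)*(-30))*23 = (((1/16)*(3 - 1)/(-5))*(-30))*23 = (((1/16)*(-⅕)*2)*(-30))*23 = -1/40*(-30)*23 = (¾)*23 = 69/4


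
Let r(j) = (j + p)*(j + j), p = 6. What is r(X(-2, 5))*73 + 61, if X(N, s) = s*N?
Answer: 5901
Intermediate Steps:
X(N, s) = N*s
r(j) = 2*j*(6 + j) (r(j) = (j + 6)*(j + j) = (6 + j)*(2*j) = 2*j*(6 + j))
r(X(-2, 5))*73 + 61 = (2*(-2*5)*(6 - 2*5))*73 + 61 = (2*(-10)*(6 - 10))*73 + 61 = (2*(-10)*(-4))*73 + 61 = 80*73 + 61 = 5840 + 61 = 5901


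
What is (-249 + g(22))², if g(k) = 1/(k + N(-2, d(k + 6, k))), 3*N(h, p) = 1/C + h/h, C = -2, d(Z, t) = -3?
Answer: 1096338321/17689 ≈ 61979.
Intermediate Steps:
N(h, p) = ⅙ (N(h, p) = (1/(-2) + h/h)/3 = (1*(-½) + 1)/3 = (-½ + 1)/3 = (⅓)*(½) = ⅙)
g(k) = 1/(⅙ + k) (g(k) = 1/(k + ⅙) = 1/(⅙ + k))
(-249 + g(22))² = (-249 + 6/(1 + 6*22))² = (-249 + 6/(1 + 132))² = (-249 + 6/133)² = (-33111/133)² = 1096338321/17689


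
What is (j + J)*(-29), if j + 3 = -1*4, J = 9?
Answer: -58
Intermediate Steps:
j = -7 (j = -3 - 1*4 = -3 - 4 = -7)
(j + J)*(-29) = (-7 + 9)*(-29) = 2*(-29) = -58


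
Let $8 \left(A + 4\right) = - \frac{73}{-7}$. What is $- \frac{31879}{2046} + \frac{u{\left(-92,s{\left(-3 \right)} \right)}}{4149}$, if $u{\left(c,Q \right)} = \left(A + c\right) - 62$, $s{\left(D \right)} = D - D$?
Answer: $- \frac{412491557}{26409768} \approx -15.619$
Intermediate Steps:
$A = - \frac{151}{56}$ ($A = -4 + \frac{\left(-73\right) \frac{1}{-7}}{8} = -4 + \frac{\left(-73\right) \left(- \frac{1}{7}\right)}{8} = -4 + \frac{1}{8} \cdot \frac{73}{7} = -4 + \frac{73}{56} = - \frac{151}{56} \approx -2.6964$)
$s{\left(D \right)} = 0$
$u{\left(c,Q \right)} = - \frac{3623}{56} + c$ ($u{\left(c,Q \right)} = \left(- \frac{151}{56} + c\right) - 62 = - \frac{3623}{56} + c$)
$- \frac{31879}{2046} + \frac{u{\left(-92,s{\left(-3 \right)} \right)}}{4149} = - \frac{31879}{2046} + \frac{- \frac{3623}{56} - 92}{4149} = \left(-31879\right) \frac{1}{2046} - \frac{975}{25816} = - \frac{31879}{2046} - \frac{975}{25816} = - \frac{412491557}{26409768}$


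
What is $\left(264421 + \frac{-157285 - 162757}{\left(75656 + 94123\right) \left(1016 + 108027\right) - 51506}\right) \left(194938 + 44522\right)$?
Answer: $\frac{1172220941768504068740}{18513159991} \approx 6.3318 \cdot 10^{10}$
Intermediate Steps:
$\left(264421 + \frac{-157285 - 162757}{\left(75656 + 94123\right) \left(1016 + 108027\right) - 51506}\right) \left(194938 + 44522\right) = \left(264421 - \frac{320042}{169779 \cdot 109043 - 51506}\right) 239460 = \left(264421 - \frac{320042}{18513211497 - 51506}\right) 239460 = \left(264421 - \frac{320042}{18513159991}\right) 239460 = \frac{4895268277660169}{18513159991} \cdot 239460 = \frac{1172220941768504068740}{18513159991}$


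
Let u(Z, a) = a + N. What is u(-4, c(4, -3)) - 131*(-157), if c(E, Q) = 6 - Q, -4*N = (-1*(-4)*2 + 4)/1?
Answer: 20573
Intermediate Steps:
N = -3 (N = -(-1*(-4)*2 + 4)/(4*1) = -(4*2 + 4)/4 = -(8 + 4)/4 = -3 ≈ -3.0000)
u(Z, a) = -3 + a (u(Z, a) = a - 3 = -3 + a)
u(-4, c(4, -3)) - 131*(-157) = (-3 + (6 - 1*(-3))) - 131*(-157) = (-3 + (6 + 3)) + 20567 = (-3 + 9) + 20567 = 6 + 20567 = 20573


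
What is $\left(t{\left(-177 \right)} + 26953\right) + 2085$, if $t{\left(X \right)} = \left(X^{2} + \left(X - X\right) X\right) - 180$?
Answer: $60187$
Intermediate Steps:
$t{\left(X \right)} = -180 + X^{2}$ ($t{\left(X \right)} = \left(X^{2} + 0 X\right) - 180 = \left(X^{2} + 0\right) - 180 = X^{2} - 180 = -180 + X^{2}$)
$\left(t{\left(-177 \right)} + 26953\right) + 2085 = \left(\left(-180 + \left(-177\right)^{2}\right) + 26953\right) + 2085 = \left(\left(-180 + 31329\right) + 26953\right) + 2085 = \left(31149 + 26953\right) + 2085 = 58102 + 2085 = 60187$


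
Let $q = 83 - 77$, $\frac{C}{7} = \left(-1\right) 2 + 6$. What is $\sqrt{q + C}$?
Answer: $\sqrt{34} \approx 5.8309$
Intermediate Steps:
$C = 28$ ($C = 7 \left(\left(-1\right) 2 + 6\right) = 7 \left(-2 + 6\right) = 7 \cdot 4 = 28$)
$q = 6$
$\sqrt{q + C} = \sqrt{6 + 28} = \sqrt{34}$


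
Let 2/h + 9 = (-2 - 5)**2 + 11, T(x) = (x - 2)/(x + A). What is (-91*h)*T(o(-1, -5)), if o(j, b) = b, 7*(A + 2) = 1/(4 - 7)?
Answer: -4459/1258 ≈ -3.5445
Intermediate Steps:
A = -43/21 (A = -2 + 1/(7*(4 - 7)) = -2 + (1/7)/(-3) = -2 + (1/7)*(-1/3) = -2 - 1/21 = -43/21 ≈ -2.0476)
T(x) = (-2 + x)/(-43/21 + x) (T(x) = (x - 2)/(x - 43/21) = (-2 + x)/(-43/21 + x))
h = 2/51 (h = 2/(-9 + ((-2 - 5)**2 + 11)) = 2/(-9 + ((-7)**2 + 11)) = 2/(-9 + (49 + 11)) = 2/(-9 + 60) = 2/51 ≈ 0.039216)
(-91*h)*T(o(-1, -5)) = (-91*2/51)*(21*(-2 - 5)/(-43 + 21*(-5))) = -1274*(-7)/(17*(-43 - 105)) = -1274*(-7)/(17*(-148)) = -1274*(-1)*(-7)/(17*148) = -182/51*147/148 = -4459/1258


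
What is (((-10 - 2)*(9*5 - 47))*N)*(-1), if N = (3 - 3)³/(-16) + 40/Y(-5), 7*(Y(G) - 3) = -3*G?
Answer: -560/3 ≈ -186.67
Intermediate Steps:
Y(G) = 3 - 3*G/7 (Y(G) = 3 + (-3*G)/7 = 3 - 3*G/7)
N = 70/9 (N = (3 - 3)³/(-16) + 40/(3 - 3/7*(-5)) = 0³*(-1/16) + 40/(3 + 15/7) = 0*(-1/16) + 40/(36/7) = 0 + 40*(7/36) = 0 + 70/9 = 70/9 ≈ 7.7778)
(((-10 - 2)*(9*5 - 47))*N)*(-1) = (((-10 - 2)*(9*5 - 47))*(70/9))*(-1) = (-12*(45 - 47)*(70/9))*(-1) = (-12*(-2)*(70/9))*(-1) = (24*(70/9))*(-1) = (560/3)*(-1) = -560/3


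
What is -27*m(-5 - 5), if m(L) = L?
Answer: 270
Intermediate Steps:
-27*m(-5 - 5) = -27*(-5 - 5) = -27*(-10) = 270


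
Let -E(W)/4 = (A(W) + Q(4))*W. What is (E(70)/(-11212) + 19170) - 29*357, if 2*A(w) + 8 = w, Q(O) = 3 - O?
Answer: 24716151/2803 ≈ 8817.8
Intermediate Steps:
A(w) = -4 + w/2
E(W) = -4*W*(-5 + W/2) (E(W) = -4*((-4 + W/2) + (3 - 1*4))*W = -4*((-4 + W/2) + (3 - 4))*W = -4*((-4 + W/2) - 1)*W = -4*(-5 + W/2)*W = -4*W*(-5 + W/2))
(E(70)/(-11212) + 19170) - 29*357 = ((2*70*(10 - 1*70))/(-11212) + 19170) - 29*357 = ((2*70*(10 - 70))*(-1/11212) + 19170) - 10353 = ((2*70*(-60))*(-1/11212) + 19170) - 10353 = (-8400*(-1/11212) + 19170) - 10353 = (2100/2803 + 19170) - 10353 = 53735610/2803 - 10353 = 24716151/2803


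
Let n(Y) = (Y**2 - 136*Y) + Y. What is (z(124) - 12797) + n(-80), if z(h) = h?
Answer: 4527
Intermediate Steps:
n(Y) = Y**2 - 135*Y
(z(124) - 12797) + n(-80) = (124 - 12797) - 80*(-135 - 80) = -12673 - 80*(-215) = -12673 + 17200 = 4527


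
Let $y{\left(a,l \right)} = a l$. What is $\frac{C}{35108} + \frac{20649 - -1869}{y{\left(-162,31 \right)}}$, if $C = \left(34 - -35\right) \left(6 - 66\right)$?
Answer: $- \frac{1252088}{272087} \approx -4.6018$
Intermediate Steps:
$C = -4140$ ($C = \left(34 + 35\right) \left(-60\right) = 69 \left(-60\right) = -4140$)
$\frac{C}{35108} + \frac{20649 - -1869}{y{\left(-162,31 \right)}} = - \frac{4140}{35108} + \frac{20649 - -1869}{\left(-162\right) 31} = \left(-4140\right) \frac{1}{35108} + \frac{20649 + 1869}{-5022} = - \frac{1035}{8777} + 22518 \left(- \frac{1}{5022}\right) = - \frac{1035}{8777} - \frac{139}{31} = - \frac{1252088}{272087}$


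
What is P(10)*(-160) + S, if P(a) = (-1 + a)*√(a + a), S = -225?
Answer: -225 - 2880*√5 ≈ -6664.9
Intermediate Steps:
P(a) = √2*√a*(-1 + a) (P(a) = (-1 + a)*√(2*a) = (-1 + a)*(√2*√a) = √2*√a*(-1 + a))
P(10)*(-160) + S = (√2*√10*(-1 + 10))*(-160) - 225 = (√2*√10*9)*(-160) - 225 = (18*√5)*(-160) - 225 = -2880*√5 - 225 = -225 - 2880*√5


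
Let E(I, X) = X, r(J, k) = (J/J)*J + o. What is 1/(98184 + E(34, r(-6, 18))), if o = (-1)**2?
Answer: 1/98179 ≈ 1.0185e-5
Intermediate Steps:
o = 1
r(J, k) = 1 + J (r(J, k) = (J/J)*J + 1 = 1*J + 1 = J + 1 = 1 + J)
1/(98184 + E(34, r(-6, 18))) = 1/(98184 + (1 - 6)) = 1/(98184 - 5) = 1/98179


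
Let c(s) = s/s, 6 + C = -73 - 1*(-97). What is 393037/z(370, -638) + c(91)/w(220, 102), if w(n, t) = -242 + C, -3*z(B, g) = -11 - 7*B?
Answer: 88039421/194208 ≈ 453.33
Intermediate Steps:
C = 18 (C = -6 + (-73 - 1*(-97)) = -6 + (-73 + 97) = -6 + 24 = 18)
c(s) = 1
z(B, g) = 11/3 + 7*B/3 (z(B, g) = -(-11 - 7*B)/3 = 11/3 + 7*B/3)
w(n, t) = -224 (w(n, t) = -242 + 18 = -224)
393037/z(370, -638) + c(91)/w(220, 102) = 393037/(11/3 + (7/3)*370) + 1/(-224) = 393037/(11/3 + 2590/3) + 1*(-1/224) = 393037/867 - 1/224 = 88039421/194208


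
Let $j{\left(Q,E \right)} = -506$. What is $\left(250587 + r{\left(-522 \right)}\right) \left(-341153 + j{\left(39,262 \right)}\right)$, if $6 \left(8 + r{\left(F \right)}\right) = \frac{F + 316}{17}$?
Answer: $- \frac{4366205907734}{51} \approx -8.5612 \cdot 10^{10}$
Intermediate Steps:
$r{\left(F \right)} = - \frac{250}{51} + \frac{F}{102}$ ($r{\left(F \right)} = -8 + \frac{\left(F + 316\right) \frac{1}{17}}{6} = -8 + \frac{\left(316 + F\right) \frac{1}{17}}{6} = -8 + \frac{\frac{316}{17} + \frac{F}{17}}{6} = -8 + \left(\frac{158}{51} + \frac{F}{102}\right) = - \frac{250}{51} + \frac{F}{102}$)
$\left(250587 + r{\left(-522 \right)}\right) \left(-341153 + j{\left(39,262 \right)}\right) = \left(250587 + \left(- \frac{250}{51} + \frac{1}{102} \left(-522\right)\right)\right) \left(-341153 - 506\right) = \left(250587 - \frac{511}{51}\right) \left(-341659\right) = \frac{12779426}{51} \left(-341659\right) = - \frac{4366205907734}{51}$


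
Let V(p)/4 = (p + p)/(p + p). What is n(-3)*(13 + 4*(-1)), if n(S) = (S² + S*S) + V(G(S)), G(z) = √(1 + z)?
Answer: 198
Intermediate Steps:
V(p) = 4 (V(p) = 4*((p + p)/(p + p)) = 4*((2*p)/((2*p))) = 4*((2*p)*(1/(2*p))) = 4*1 = 4)
n(S) = 4 + 2*S² (n(S) = (S² + S*S) + 4 = (S² + S²) + 4 = 2*S² + 4 = 4 + 2*S²)
n(-3)*(13 + 4*(-1)) = (4 + 2*(-3)²)*(13 + 4*(-1)) = (4 + 2*9)*(13 - 4) = (4 + 18)*9 = 22*9 = 198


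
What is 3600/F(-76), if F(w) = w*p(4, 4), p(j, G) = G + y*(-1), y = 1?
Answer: -300/19 ≈ -15.789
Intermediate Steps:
p(j, G) = -1 + G (p(j, G) = G + 1*(-1) = G - 1 = -1 + G)
F(w) = 3*w (F(w) = w*(-1 + 4) = w*3 = 3*w)
3600/F(-76) = 3600/((3*(-76))) = 3600/(-228) = 3600*(-1/228) = -300/19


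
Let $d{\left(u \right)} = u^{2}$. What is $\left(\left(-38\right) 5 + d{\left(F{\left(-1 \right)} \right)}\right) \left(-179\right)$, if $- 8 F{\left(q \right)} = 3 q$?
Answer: $\frac{2175029}{64} \approx 33985.0$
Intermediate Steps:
$F{\left(q \right)} = - \frac{3 q}{8}$
$\left(\left(-38\right) 5 + d{\left(F{\left(-1 \right)} \right)}\right) \left(-179\right) = \left(\left(-38\right) 5 + \left(\left(- \frac{3}{8}\right) \left(-1\right)\right)^{2}\right) \left(-179\right) = \left(-190 + \left(\frac{3}{8}\right)^{2}\right) \left(-179\right) = \left(-190 + \frac{9}{64}\right) \left(-179\right) = \left(- \frac{12151}{64}\right) \left(-179\right) = \frac{2175029}{64}$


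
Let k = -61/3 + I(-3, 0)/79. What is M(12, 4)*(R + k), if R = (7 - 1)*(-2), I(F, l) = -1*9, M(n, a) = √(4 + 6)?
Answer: -7690*√10/237 ≈ -102.61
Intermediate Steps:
M(n, a) = √10
I(F, l) = -9
k = -4846/237 (k = -61/3 - 9/79 = -4846/237 ≈ -20.447)
R = -12 (R = 6*(-2) = -12)
M(12, 4)*(R + k) = √10*(-12 - 4846/237) = √10*(-7690/237) = -7690*√10/237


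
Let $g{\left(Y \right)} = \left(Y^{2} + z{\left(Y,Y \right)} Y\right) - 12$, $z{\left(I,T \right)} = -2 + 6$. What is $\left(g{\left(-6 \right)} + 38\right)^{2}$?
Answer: $1444$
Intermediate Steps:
$z{\left(I,T \right)} = 4$
$g{\left(Y \right)} = -12 + Y^{2} + 4 Y$ ($g{\left(Y \right)} = \left(Y^{2} + 4 Y\right) - 12 = -12 + Y^{2} + 4 Y$)
$\left(g{\left(-6 \right)} + 38\right)^{2} = \left(\left(-12 + \left(-6\right)^{2} + 4 \left(-6\right)\right) + 38\right)^{2} = \left(\left(-12 + 36 - 24\right) + 38\right)^{2} = \left(0 + 38\right)^{2} = 38^{2} = 1444$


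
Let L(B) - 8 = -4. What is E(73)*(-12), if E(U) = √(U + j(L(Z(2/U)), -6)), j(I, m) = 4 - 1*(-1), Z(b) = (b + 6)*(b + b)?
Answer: -12*√78 ≈ -105.98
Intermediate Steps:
Z(b) = 2*b*(6 + b) (Z(b) = (6 + b)*(2*b) = 2*b*(6 + b))
L(B) = 4 (L(B) = 8 - 4 = 4)
j(I, m) = 5 (j(I, m) = 4 + 1 = 5)
E(U) = √(5 + U) (E(U) = √(U + 5) = √(5 + U))
E(73)*(-12) = √(5 + 73)*(-12) = √78*(-12) = -12*√78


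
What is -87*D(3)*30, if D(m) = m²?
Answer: -23490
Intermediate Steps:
-87*D(3)*30 = -87*3²*30 = -87*9*30 = -783*30 = -23490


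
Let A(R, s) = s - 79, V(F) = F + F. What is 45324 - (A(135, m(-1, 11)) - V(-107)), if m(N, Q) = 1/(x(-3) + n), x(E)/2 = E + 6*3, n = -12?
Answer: 813401/18 ≈ 45189.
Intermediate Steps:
x(E) = 36 + 2*E (x(E) = 2*(E + 6*3) = 2*(E + 18) = 2*(18 + E) = 36 + 2*E)
V(F) = 2*F
m(N, Q) = 1/18 (m(N, Q) = 1/((36 + 2*(-3)) - 12) = 1/((36 - 6) - 12) = 1/(30 - 12) = 1/18)
A(R, s) = -79 + s
45324 - (A(135, m(-1, 11)) - V(-107)) = 45324 - ((-79 + 1/18) - 2*(-107)) = 45324 - (-1421/18 - 1*(-214)) = 45324 - (-1421/18 + 214) = 45324 - 1*2431/18 = 45324 - 2431/18 = 813401/18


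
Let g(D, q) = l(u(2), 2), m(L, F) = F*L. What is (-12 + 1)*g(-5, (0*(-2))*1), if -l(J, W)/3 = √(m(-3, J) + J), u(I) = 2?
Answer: 66*I ≈ 66.0*I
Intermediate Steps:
l(J, W) = -3*√2*√(-J) (l(J, W) = -3*√(J*(-3) + J) = -3*√(-3*J + J) = -3*√2*√(-J))
g(D, q) = -6*I (g(D, q) = -3*√2*√(-1*2) = -3*√2*√(-2) = -3*√2*I*√2 = -6*I)
(-12 + 1)*g(-5, (0*(-2))*1) = (-12 + 1)*(-6*I) = -(-66)*I = 66*I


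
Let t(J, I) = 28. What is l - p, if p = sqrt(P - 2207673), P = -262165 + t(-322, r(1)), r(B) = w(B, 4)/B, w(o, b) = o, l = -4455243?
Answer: -4455243 - I*sqrt(2469810) ≈ -4.4552e+6 - 1571.6*I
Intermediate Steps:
r(B) = 1 (r(B) = B/B = 1)
P = -262137 (P = -262165 + 28 = -262137)
p = I*sqrt(2469810) (p = sqrt(-262137 - 2207673) = sqrt(-2469810) = I*sqrt(2469810) ≈ 1571.6*I)
l - p = -4455243 - I*sqrt(2469810)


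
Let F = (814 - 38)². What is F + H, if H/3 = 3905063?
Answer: 12317365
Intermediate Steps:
H = 11715189 (H = 3*3905063 = 11715189)
F = 602176 (F = 776² = 602176)
F + H = 602176 + 11715189 = 12317365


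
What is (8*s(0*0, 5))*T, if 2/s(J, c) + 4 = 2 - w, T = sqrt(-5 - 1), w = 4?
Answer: -8*I*sqrt(6)/3 ≈ -6.532*I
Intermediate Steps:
T = I*sqrt(6) (T = sqrt(-6) = I*sqrt(6) ≈ 2.4495*I)
s(J, c) = -1/3 (s(J, c) = 2/(-4 + (2 - 1*4)) = 2/(-4 + (2 - 4)) = 2/(-4 - 2) = 2/(-6) = 2*(-1/6) = -1/3)
(8*s(0*0, 5))*T = (8*(-1/3))*(I*sqrt(6)) = -8*I*sqrt(6)/3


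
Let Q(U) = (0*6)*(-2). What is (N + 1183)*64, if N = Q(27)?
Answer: 75712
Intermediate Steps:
Q(U) = 0 (Q(U) = 0*(-2) = 0)
N = 0
(N + 1183)*64 = (0 + 1183)*64 = 1183*64 = 75712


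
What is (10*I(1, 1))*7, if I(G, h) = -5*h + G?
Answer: -280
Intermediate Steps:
I(G, h) = G - 5*h
(10*I(1, 1))*7 = (10*(1 - 5*1))*7 = (10*(1 - 5))*7 = (10*(-4))*7 = -40*7 = -280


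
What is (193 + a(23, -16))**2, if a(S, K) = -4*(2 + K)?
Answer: 62001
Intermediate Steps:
a(S, K) = -8 - 4*K
(193 + a(23, -16))**2 = (193 + (-8 - 4*(-16)))**2 = (193 + (-8 + 64))**2 = (193 + 56)**2 = 249**2 = 62001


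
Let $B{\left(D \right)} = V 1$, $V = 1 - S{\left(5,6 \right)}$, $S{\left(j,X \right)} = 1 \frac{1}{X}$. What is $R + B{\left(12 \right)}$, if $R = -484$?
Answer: $- \frac{2899}{6} \approx -483.17$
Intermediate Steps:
$S{\left(j,X \right)} = \frac{1}{X}$
$V = \frac{5}{6}$ ($V = 1 - \frac{1}{6} = \frac{5}{6} \approx 0.83333$)
$B{\left(D \right)} = \frac{5}{6}$ ($B{\left(D \right)} = \frac{5}{6} \cdot 1 = \frac{5}{6}$)
$R + B{\left(12 \right)} = -484 + \frac{5}{6} = - \frac{2899}{6}$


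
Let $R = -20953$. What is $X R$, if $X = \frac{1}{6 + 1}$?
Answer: $- \frac{20953}{7} \approx -2993.3$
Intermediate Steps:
$X = \frac{1}{7} \approx 0.14286$
$X R = \frac{1}{7} \left(-20953\right) = - \frac{20953}{7}$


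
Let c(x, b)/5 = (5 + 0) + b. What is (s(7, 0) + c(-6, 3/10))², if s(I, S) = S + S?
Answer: 2809/4 ≈ 702.25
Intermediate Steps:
s(I, S) = 2*S
c(x, b) = 25 + 5*b (c(x, b) = 5*((5 + 0) + b) = 5*(5 + b) = 25 + 5*b)
(s(7, 0) + c(-6, 3/10))² = (2*0 + (25 + 5*(3/10)))² = (0 + (25 + 5*(3*(⅒))))² = (0 + (25 + 5*(3/10)))² = (0 + (25 + 3/2))² = (0 + 53/2)² = (53/2)² = 2809/4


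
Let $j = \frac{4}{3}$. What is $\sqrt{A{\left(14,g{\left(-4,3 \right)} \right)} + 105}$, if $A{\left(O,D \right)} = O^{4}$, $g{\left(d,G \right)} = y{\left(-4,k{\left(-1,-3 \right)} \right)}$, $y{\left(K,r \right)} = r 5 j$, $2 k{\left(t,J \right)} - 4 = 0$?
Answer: $\sqrt{38521} \approx 196.27$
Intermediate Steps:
$k{\left(t,J \right)} = 2$ ($k{\left(t,J \right)} = 2 + \frac{1}{2} \cdot 0 = 2 + 0 = 2$)
$j = \frac{4}{3}$ ($j = 4 \cdot \frac{1}{3} = \frac{4}{3} \approx 1.3333$)
$y{\left(K,r \right)} = \frac{20 r}{3}$ ($y{\left(K,r \right)} = r 5 \cdot \frac{4}{3} = 5 r \frac{4}{3} = \frac{20 r}{3}$)
$g{\left(d,G \right)} = \frac{40}{3}$ ($g{\left(d,G \right)} = \frac{20}{3} \cdot 2 = \frac{40}{3}$)
$\sqrt{A{\left(14,g{\left(-4,3 \right)} \right)} + 105} = \sqrt{14^{4} + 105} = \sqrt{38416 + 105} = \sqrt{38521}$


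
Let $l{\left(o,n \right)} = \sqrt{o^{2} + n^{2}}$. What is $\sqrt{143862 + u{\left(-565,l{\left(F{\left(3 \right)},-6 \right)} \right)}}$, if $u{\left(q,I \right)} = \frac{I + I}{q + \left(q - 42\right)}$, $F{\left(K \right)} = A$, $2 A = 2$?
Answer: $\frac{\sqrt{49401635352 - 586 \sqrt{37}}}{586} \approx 379.29$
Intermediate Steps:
$A = 1$ ($A = \frac{1}{2} \cdot 2 = 1$)
$F{\left(K \right)} = 1$
$l{\left(o,n \right)} = \sqrt{n^{2} + o^{2}}$
$u{\left(q,I \right)} = \frac{2 I}{-42 + 2 q}$ ($u{\left(q,I \right)} = \frac{2 I}{q + \left(q - 42\right)} = \frac{2 I}{q + \left(-42 + q\right)} = \frac{2 I}{-42 + 2 q}$)
$\sqrt{143862 + u{\left(-565,l{\left(F{\left(3 \right)},-6 \right)} \right)}} = \sqrt{143862 + \frac{\sqrt{\left(-6\right)^{2} + 1^{2}}}{-21 - 565}} = \sqrt{143862 + \frac{\sqrt{36 + 1}}{-586}} = \sqrt{143862 + \sqrt{37} \left(- \frac{1}{586}\right)} = \sqrt{143862 - \frac{\sqrt{37}}{586}}$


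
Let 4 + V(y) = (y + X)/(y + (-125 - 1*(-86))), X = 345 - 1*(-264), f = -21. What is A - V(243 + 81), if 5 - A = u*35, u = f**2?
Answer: -1465781/95 ≈ -15429.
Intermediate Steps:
X = 609 (X = 345 + 264 = 609)
u = 441 (u = (-21)**2 = 441)
V(y) = -4 + (609 + y)/(-39 + y) (V(y) = -4 + (y + 609)/(y + (-125 - 1*(-86))) = -4 + (609 + y)/(y + (-125 + 86)) = -4 + (609 + y)/(y - 39) = -4 + (609 + y)/(-39 + y))
A = -15430 (A = 5 - 441*35 = 5 - 1*15435 = 5 - 15435 = -15430)
A - V(243 + 81) = -15430 - 3*(255 - (243 + 81))/(-39 + (243 + 81)) = -15430 - 3*(255 - 1*324)/(-39 + 324) = -15430 - 3*(255 - 324)/285 = -15430 - 3*(-69)/285 = -15430 - 1*(-69/95) = -15430 + 69/95 = -1465781/95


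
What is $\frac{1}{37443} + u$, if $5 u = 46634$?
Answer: $\frac{1746116867}{187215} \approx 9326.8$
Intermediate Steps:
$u = \frac{46634}{5}$ ($u = \frac{1}{5} \cdot 46634 = \frac{46634}{5} \approx 9326.8$)
$\frac{1}{37443} + u = \frac{1}{37443} + \frac{46634}{5} = \frac{1746116867}{187215}$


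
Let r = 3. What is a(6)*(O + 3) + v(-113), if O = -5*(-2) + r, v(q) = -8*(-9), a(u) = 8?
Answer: 200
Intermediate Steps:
v(q) = 72
O = 13 (O = -5*(-2) + 3 = 10 + 3 = 13)
a(6)*(O + 3) + v(-113) = 8*(13 + 3) + 72 = 8*16 + 72 = 128 + 72 = 200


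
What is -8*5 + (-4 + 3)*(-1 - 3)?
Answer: -36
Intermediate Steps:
-8*5 + (-4 + 3)*(-1 - 3) = -40 - 1*(-4) = -40 + 4 = -36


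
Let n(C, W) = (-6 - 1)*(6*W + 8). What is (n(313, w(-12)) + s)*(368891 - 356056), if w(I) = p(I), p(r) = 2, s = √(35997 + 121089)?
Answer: -1796900 + 38505*√17454 ≈ 3.2901e+6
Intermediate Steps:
s = 3*√17454 (s = √157086 = 3*√17454 ≈ 396.34)
w(I) = 2
n(C, W) = -56 - 42*W (n(C, W) = -7*(8 + 6*W) = -56 - 42*W)
(n(313, w(-12)) + s)*(368891 - 356056) = ((-56 - 42*2) + 3*√17454)*(368891 - 356056) = ((-56 - 84) + 3*√17454)*12835 = (-140 + 3*√17454)*12835 = -1796900 + 38505*√17454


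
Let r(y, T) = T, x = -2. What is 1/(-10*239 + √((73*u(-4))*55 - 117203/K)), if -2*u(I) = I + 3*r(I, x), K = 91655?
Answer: -109527725/260851334289 - √168632086185910/521702668578 ≈ -0.00044478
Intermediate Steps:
u(I) = 3 - I/2 (u(I) = -(I + 3*(-2))/2 = -(I - 6)/2 = -(-6 + I)/2 = 3 - I/2)
1/(-10*239 + √((73*u(-4))*55 - 117203/K)) = 1/(-10*239 + √((73*(3 - ½*(-4)))*55 - 117203/91655)) = 1/(-2390 + √((73*(3 + 2))*55 - 117203*1/91655)) = 1/(-2390 + √((73*5)*55 - 117203/91655)) = 1/(-2390 + √(365*55 - 117203/91655)) = 1/(-2390 + √(20075 - 117203/91655)) = 1/(-2390 + √(1839856922/91655)) = 1/(-2390 + √168632086185910/91655)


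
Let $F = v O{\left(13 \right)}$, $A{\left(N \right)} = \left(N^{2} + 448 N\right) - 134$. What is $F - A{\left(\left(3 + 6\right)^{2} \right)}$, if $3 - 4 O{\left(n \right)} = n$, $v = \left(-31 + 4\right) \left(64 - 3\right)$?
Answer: $- \frac{77195}{2} \approx -38598.0$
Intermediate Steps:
$A{\left(N \right)} = -134 + N^{2} + 448 N$
$v = -1647$ ($v = \left(-27\right) 61 = -1647$)
$O{\left(n \right)} = \frac{3}{4} - \frac{n}{4}$
$F = \frac{8235}{2}$ ($F = - 1647 \left(\frac{3}{4} - \frac{13}{4}\right) = \left(-1647\right) \left(- \frac{5}{2}\right) = \frac{8235}{2} \approx 4117.5$)
$F - A{\left(\left(3 + 6\right)^{2} \right)} = \frac{8235}{2} - \left(-134 + \left(\left(3 + 6\right)^{2}\right)^{2} + 448 \left(3 + 6\right)^{2}\right) = \frac{8235}{2} - \left(-134 + \left(9^{2}\right)^{2} + 448 \cdot 9^{2}\right) = \frac{8235}{2} - \left(-134 + 81^{2} + 448 \cdot 81\right) = \frac{8235}{2} - \left(-134 + 6561 + 36288\right) = \frac{8235}{2} - 42715 = - \frac{77195}{2}$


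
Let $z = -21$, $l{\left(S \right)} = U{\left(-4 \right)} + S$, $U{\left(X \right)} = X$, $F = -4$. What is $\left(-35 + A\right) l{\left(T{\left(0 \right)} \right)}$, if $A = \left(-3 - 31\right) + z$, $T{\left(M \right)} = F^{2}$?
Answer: $-1080$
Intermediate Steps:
$T{\left(M \right)} = 16$ ($T{\left(M \right)} = \left(-4\right)^{2} = 16$)
$l{\left(S \right)} = -4 + S$
$A = -55$ ($A = \left(-3 - 31\right) - 21 = -34 - 21 = -55$)
$\left(-35 + A\right) l{\left(T{\left(0 \right)} \right)} = \left(-35 - 55\right) \left(-4 + 16\right) = \left(-90\right) 12 = -1080$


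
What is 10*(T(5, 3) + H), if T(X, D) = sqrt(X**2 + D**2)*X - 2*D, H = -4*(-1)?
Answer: -20 + 50*sqrt(34) ≈ 271.55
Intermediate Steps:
H = 4
T(X, D) = -2*D + X*sqrt(D**2 + X**2) (T(X, D) = sqrt(D**2 + X**2)*X - 2*D = X*sqrt(D**2 + X**2) - 2*D = -2*D + X*sqrt(D**2 + X**2))
10*(T(5, 3) + H) = 10*((-2*3 + 5*sqrt(3**2 + 5**2)) + 4) = 10*((-6 + 5*sqrt(9 + 25)) + 4) = 10*((-6 + 5*sqrt(34)) + 4) = 10*(-2 + 5*sqrt(34)) = -20 + 50*sqrt(34)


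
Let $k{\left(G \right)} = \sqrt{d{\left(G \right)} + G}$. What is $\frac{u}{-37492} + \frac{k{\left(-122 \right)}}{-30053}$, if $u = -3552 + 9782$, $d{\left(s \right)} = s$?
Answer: $- \frac{445}{2678} - \frac{2 i \sqrt{61}}{30053} \approx -0.16617 - 0.00051976 i$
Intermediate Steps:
$u = 6230$
$k{\left(G \right)} = \sqrt{2} \sqrt{G}$ ($k{\left(G \right)} = \sqrt{G + G} = \sqrt{2 G} = \sqrt{2} \sqrt{G}$)
$\frac{u}{-37492} + \frac{k{\left(-122 \right)}}{-30053} = \frac{6230}{-37492} + \frac{\sqrt{2} \sqrt{-122}}{-30053} = 6230 \left(- \frac{1}{37492}\right) + \sqrt{2} i \sqrt{122} \left(- \frac{1}{30053}\right) = - \frac{445}{2678} + 2 i \sqrt{61} \left(- \frac{1}{30053}\right) = - \frac{445}{2678} - \frac{2 i \sqrt{61}}{30053}$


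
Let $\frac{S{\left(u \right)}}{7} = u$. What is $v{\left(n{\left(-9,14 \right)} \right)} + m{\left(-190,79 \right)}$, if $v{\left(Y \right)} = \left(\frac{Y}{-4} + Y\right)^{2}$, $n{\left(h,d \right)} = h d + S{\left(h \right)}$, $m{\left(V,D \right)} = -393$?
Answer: $\frac{315201}{16} \approx 19700.0$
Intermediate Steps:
$S{\left(u \right)} = 7 u$
$n{\left(h,d \right)} = 7 h + d h$ ($n{\left(h,d \right)} = h d + 7 h = d h + 7 h = 7 h + d h$)
$v{\left(Y \right)} = \frac{9 Y^{2}}{16}$ ($v{\left(Y \right)} = \left(Y \left(- \frac{1}{4}\right) + Y\right)^{2} = \left(- \frac{Y}{4} + Y\right)^{2} = \left(\frac{3 Y}{4}\right)^{2} = \frac{9 Y^{2}}{16}$)
$v{\left(n{\left(-9,14 \right)} \right)} + m{\left(-190,79 \right)} = \frac{9 \left(- 9 \left(7 + 14\right)\right)^{2}}{16} - 393 = \frac{9 \left(\left(-9\right) 21\right)^{2}}{16} - 393 = \frac{9 \left(-189\right)^{2}}{16} - 393 = \frac{9}{16} \cdot 35721 - 393 = \frac{321489}{16} - 393 = \frac{315201}{16}$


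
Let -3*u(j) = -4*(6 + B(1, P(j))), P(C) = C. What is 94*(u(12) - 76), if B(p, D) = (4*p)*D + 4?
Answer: 376/3 ≈ 125.33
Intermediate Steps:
B(p, D) = 4 + 4*D*p (B(p, D) = 4*D*p + 4 = 4 + 4*D*p)
u(j) = 40/3 + 16*j/3 (u(j) = -(-4)*(6 + (4 + 4*j*1))/3 = -(-4)*(6 + (4 + 4*j))/3 = -(-4)*(10 + 4*j)/3 = -(-40 - 16*j)/3 = 40/3 + 16*j/3)
94*(u(12) - 76) = 94*((40/3 + (16/3)*12) - 76) = 94*((40/3 + 64) - 76) = 94*(232/3 - 76) = 94*(4/3) = 376/3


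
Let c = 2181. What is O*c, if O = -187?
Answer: -407847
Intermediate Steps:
O*c = -187*2181 = -407847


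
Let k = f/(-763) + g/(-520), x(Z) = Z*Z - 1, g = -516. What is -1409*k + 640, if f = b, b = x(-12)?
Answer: -49008733/99190 ≈ -494.09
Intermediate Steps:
x(Z) = -1 + Z² (x(Z) = Z² - 1 = -1 + Z²)
b = 143 (b = -1 + (-12)² = -1 + 144 = 143)
f = 143
k = 79837/99190 (k = 143/(-763) - 516/(-520) = 143*(-1/763) - 516*(-1/520) = -143/763 + 129/130 = 79837/99190 ≈ 0.80489)
-1409*k + 640 = -1409*79837/99190 + 640 = -112490333/99190 + 640 = -49008733/99190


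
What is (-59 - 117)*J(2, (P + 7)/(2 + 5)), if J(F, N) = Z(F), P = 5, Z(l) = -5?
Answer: 880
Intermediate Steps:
J(F, N) = -5
(-59 - 117)*J(2, (P + 7)/(2 + 5)) = (-59 - 117)*(-5) = -176*(-5) = 880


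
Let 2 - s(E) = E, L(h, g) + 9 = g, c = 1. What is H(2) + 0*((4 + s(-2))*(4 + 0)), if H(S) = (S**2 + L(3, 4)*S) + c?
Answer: -5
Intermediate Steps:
L(h, g) = -9 + g
s(E) = 2 - E
H(S) = 1 + S**2 - 5*S (H(S) = (S**2 + (-9 + 4)*S) + 1 = (S**2 - 5*S) + 1 = 1 + S**2 - 5*S)
H(2) + 0*((4 + s(-2))*(4 + 0)) = (1 + 2**2 - 5*2) + 0*((4 + (2 - 1*(-2)))*(4 + 0)) = (1 + 4 - 10) + 0*((4 + (2 + 2))*4) = -5 + 0*((4 + 4)*4) = -5 + 0*(8*4) = -5 + 0*32 = -5 + 0 = -5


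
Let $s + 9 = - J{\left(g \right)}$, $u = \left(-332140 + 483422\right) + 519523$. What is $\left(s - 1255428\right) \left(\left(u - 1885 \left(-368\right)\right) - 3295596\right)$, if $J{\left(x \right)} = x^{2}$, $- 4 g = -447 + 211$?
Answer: $2431110397898$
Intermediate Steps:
$u = 670805$ ($u = 151282 + 519523 = 670805$)
$g = 59$ ($g = - \frac{-447 + 211}{4} = \left(- \frac{1}{4}\right) \left(-236\right) = 59$)
$s = -3490$ ($s = -9 - 59^{2} = -9 - 3481 = -3490$)
$\left(s - 1255428\right) \left(\left(u - 1885 \left(-368\right)\right) - 3295596\right) = \left(-3490 - 1255428\right) \left(\left(670805 - 1885 \left(-368\right)\right) - 3295596\right) = - 1258918 \left(\left(670805 - -693680\right) - 3295596\right) = - 1258918 \left(\left(670805 + 693680\right) - 3295596\right) = - 1258918 \left(1364485 - 3295596\right) = \left(-1258918\right) \left(-1931111\right) = 2431110397898$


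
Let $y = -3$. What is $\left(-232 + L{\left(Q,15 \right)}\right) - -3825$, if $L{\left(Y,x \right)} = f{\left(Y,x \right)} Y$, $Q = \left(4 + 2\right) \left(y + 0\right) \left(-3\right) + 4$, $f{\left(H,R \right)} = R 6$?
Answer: $8813$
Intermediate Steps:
$f{\left(H,R \right)} = 6 R$
$Q = 58$ ($Q = \left(4 + 2\right) \left(-3 + 0\right) \left(-3\right) + 4 = 6 \left(-3\right) \left(-3\right) + 4 = \left(-18\right) \left(-3\right) + 4 = 54 + 4 = 58$)
$L{\left(Y,x \right)} = 6 Y x$ ($L{\left(Y,x \right)} = 6 x Y = 6 Y x$)
$\left(-232 + L{\left(Q,15 \right)}\right) - -3825 = \left(-232 + 6 \cdot 58 \cdot 15\right) - -3825 = \left(-232 + 5220\right) + 3825 = 4988 + 3825 = 8813$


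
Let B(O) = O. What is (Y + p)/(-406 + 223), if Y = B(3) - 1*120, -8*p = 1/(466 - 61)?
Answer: 379081/592920 ≈ 0.63935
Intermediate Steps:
p = -1/3240 (p = -1/(8*(466 - 61)) = -1/8/405 = -1/8*1/405 = -1/3240 ≈ -0.00030864)
Y = -117 (Y = 3 - 1*120 = 3 - 120 = -117)
(Y + p)/(-406 + 223) = (-117 - 1/3240)/(-406 + 223) = -379081/3240/(-183) = -379081/3240*(-1/183) = 379081/592920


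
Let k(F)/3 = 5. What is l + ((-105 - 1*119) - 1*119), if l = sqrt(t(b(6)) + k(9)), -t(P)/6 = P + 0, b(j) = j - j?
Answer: -343 + sqrt(15) ≈ -339.13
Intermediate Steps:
k(F) = 15 (k(F) = 3*5 = 15)
b(j) = 0
t(P) = -6*P (t(P) = -6*(P + 0) = -6*P)
l = sqrt(15) (l = sqrt(-6*0 + 15) = sqrt(0 + 15) = sqrt(15) ≈ 3.8730)
l + ((-105 - 1*119) - 1*119) = sqrt(15) + ((-105 - 1*119) - 1*119) = sqrt(15) + ((-105 - 119) - 119) = sqrt(15) + (-224 - 119) = sqrt(15) - 343 = -343 + sqrt(15)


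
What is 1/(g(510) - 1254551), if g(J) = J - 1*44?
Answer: -1/1254085 ≈ -7.9739e-7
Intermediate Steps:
g(J) = -44 + J (g(J) = J - 44 = -44 + J)
1/(g(510) - 1254551) = 1/((-44 + 510) - 1254551) = 1/(466 - 1254551) = 1/(-1254085) = -1/1254085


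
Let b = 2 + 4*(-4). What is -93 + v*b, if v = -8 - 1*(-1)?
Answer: 5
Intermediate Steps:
b = -14 (b = 2 - 16 = -14)
v = -7 (v = -8 + 1 = -7)
-93 + v*b = -93 - 7*(-14) = -93 + 98 = 5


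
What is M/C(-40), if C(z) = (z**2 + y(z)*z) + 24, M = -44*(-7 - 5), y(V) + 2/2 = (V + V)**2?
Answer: -33/15896 ≈ -0.0020760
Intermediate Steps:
y(V) = -1 + 4*V**2 (y(V) = -1 + (V + V)**2 = -1 + (2*V)**2 = -1 + 4*V**2)
M = 528 (M = -44*(-12) = 528)
C(z) = 24 + z**2 + z*(-1 + 4*z**2) (C(z) = (z**2 + (-1 + 4*z**2)*z) + 24 = (z**2 + z*(-1 + 4*z**2)) + 24 = 24 + z**2 + z*(-1 + 4*z**2))
M/C(-40) = 528/(24 + (-40)**2 - 1*(-40) + 4*(-40)**3) = 528/(24 + 1600 + 40 + 4*(-64000)) = 528/(24 + 1600 + 40 - 256000) = 528/(-254336) = 528*(-1/254336) = -33/15896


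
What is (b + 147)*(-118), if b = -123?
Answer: -2832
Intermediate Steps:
(b + 147)*(-118) = (-123 + 147)*(-118) = 24*(-118) = -2832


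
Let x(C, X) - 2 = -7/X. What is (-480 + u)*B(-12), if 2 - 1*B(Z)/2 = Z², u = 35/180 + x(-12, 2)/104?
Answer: 63773833/468 ≈ 1.3627e+5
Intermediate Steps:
x(C, X) = 2 - 7/X
u = 337/1872 (u = 35/180 + (2 - 7/2)/104 = 35*(1/180) + (2 - 7*½)*(1/104) = 7/36 + (2 - 7/2)*(1/104) = 7/36 - 3/2*1/104 = 7/36 - 3/208 = 337/1872 ≈ 0.18002)
B(Z) = 4 - 2*Z²
(-480 + u)*B(-12) = (-480 + 337/1872)*(4 - 2*(-12)²) = -898223*(4 - 2*144)/1872 = -898223*(4 - 288)/1872 = -898223/1872*(-284) = 63773833/468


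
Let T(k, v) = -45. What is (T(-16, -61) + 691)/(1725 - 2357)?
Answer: -323/316 ≈ -1.0222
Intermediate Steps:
(T(-16, -61) + 691)/(1725 - 2357) = (-45 + 691)/(1725 - 2357) = 646/(-632) = 646*(-1/632) = -323/316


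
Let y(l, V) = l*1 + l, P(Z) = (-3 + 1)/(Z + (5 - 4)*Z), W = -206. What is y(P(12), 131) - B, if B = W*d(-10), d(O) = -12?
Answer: -14833/6 ≈ -2472.2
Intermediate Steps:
P(Z) = -1/Z (P(Z) = -2/(Z + 1*Z) = -2/(Z + Z) = -2*1/(2*Z) = -1/Z)
y(l, V) = 2*l (y(l, V) = l + l = 2*l)
B = 2472 (B = -206*(-12) = 2472)
y(P(12), 131) - B = 2*(-1/12) - 1*2472 = 2*(-1*1/12) - 2472 = 2*(-1/12) - 2472 = -⅙ - 2472 = -14833/6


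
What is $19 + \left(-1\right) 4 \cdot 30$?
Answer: $-101$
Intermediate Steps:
$19 + \left(-1\right) 4 \cdot 30 = 19 - 120 = -101$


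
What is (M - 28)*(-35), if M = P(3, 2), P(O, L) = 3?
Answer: 875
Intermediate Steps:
M = 3
(M - 28)*(-35) = (3 - 28)*(-35) = -25*(-35) = 875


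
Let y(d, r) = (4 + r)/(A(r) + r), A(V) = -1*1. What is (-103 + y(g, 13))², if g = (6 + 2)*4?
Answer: 1485961/144 ≈ 10319.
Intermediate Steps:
A(V) = -1
g = 32 (g = 8*4 = 32)
y(d, r) = (4 + r)/(-1 + r)
(-103 + y(g, 13))² = (-103 + (4 + 13)/(-1 + 13))² = (-103 + 17/12)² = (-1219/12)² = 1485961/144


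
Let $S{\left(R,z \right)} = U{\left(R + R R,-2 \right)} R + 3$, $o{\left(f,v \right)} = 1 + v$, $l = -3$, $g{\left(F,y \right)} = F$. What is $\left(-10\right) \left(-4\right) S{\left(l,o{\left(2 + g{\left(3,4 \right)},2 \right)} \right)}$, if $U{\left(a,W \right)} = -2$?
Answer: $360$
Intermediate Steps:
$S{\left(R,z \right)} = 3 - 2 R$ ($S{\left(R,z \right)} = - 2 R + 3 = 3 - 2 R$)
$\left(-10\right) \left(-4\right) S{\left(l,o{\left(2 + g{\left(3,4 \right)},2 \right)} \right)} = \left(-10\right) \left(-4\right) \left(3 - -6\right) = 40 \left(3 + 6\right) = 40 \cdot 9 = 360$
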